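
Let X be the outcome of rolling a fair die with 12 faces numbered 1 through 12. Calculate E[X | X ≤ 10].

11/2

Given X ≤ 10, X is equally likely to be any of {1, 2, 3, 4, 5, 6, 7, 8, 9, 10}.
E[X | X ≤ 10] = (1 + 2 + 3 + 4 + 5 + 6 + 7 + 8 + 9 + 10) / 10 = 11/2.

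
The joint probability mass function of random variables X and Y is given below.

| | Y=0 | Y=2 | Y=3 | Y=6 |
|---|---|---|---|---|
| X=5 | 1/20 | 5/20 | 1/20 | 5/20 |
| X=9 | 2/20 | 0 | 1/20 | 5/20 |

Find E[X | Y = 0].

23/3

P(Y = 0) = 3/20.
Σ X·P over the event = 5·(1/20) + 9·(2/20) = 23/20.
E[X | Y = 0] = (23/20) / (3/20) = 23/3.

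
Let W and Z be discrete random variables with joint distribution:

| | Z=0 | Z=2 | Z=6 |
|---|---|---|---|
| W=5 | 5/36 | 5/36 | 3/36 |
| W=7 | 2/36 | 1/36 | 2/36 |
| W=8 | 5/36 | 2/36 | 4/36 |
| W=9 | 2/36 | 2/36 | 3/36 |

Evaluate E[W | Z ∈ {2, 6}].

P(Z ∈ {2, 6}) = 11/18.
Σ W·P over the event = 5·(5/36) + 5·(3/36) + 7·(1/36) + 7·(2/36) + 8·(2/36) + 8·(4/36) + 9·(2/36) + 9·(3/36) = 77/18.
E[W | Z ∈ {2, 6}] = (77/18) / (11/18) = 7.

7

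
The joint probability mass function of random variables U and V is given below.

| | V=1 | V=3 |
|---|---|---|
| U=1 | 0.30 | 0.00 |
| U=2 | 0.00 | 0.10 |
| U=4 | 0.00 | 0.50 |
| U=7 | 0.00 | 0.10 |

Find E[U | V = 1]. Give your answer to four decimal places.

1.0000

P(V = 1) = 0.30.
Σ U·P over the event = 1·(0.30) = 0.30.
E[U | V = 1] = (0.30) / (0.30) = 1.0000.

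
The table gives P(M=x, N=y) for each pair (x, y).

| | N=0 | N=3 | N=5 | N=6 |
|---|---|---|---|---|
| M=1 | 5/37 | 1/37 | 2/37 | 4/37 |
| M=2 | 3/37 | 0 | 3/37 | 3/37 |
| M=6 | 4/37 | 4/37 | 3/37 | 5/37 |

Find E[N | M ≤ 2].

P(M ≤ 2) = 21/37.
Σ N·P over the event = 0·(5/37) + 3·(1/37) + 5·(2/37) + 6·(4/37) + 0·(3/37) + 5·(3/37) + 6·(3/37) = 70/37.
E[N | M ≤ 2] = (70/37) / (21/37) = 10/3.

10/3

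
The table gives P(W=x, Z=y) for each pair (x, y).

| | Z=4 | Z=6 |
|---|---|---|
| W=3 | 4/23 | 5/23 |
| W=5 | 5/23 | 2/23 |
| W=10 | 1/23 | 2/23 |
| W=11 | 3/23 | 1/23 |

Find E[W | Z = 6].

28/5

P(Z = 6) = 10/23.
Σ W·P over the event = 3·(5/23) + 5·(2/23) + 10·(2/23) + 11·(1/23) = 56/23.
E[W | Z = 6] = (56/23) / (10/23) = 28/5.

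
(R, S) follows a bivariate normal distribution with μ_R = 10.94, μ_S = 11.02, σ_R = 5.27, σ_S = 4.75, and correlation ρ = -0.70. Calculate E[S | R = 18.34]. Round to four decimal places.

The regression of S on R has slope ρ·σ_S/σ_R and passes through (μ_R, μ_S).
E[S | R=18.34] = 11.02 + (-0.70)·(4.75/5.27)·(18.34 − (10.94)) = 11.02 + (-0.63093)·(7.4) = 6.3511.

6.3511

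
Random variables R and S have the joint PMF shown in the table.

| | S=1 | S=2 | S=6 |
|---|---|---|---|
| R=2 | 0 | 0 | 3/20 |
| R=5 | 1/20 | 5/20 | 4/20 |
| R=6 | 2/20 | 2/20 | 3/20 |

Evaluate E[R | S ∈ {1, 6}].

61/13

P(S ∈ {1, 6}) = 13/20.
Summing R·P(R=x,S=y) over the conditioning event gives 61/20.
E[R | S ∈ {1, 6}] = (61/20) / (13/20) = 61/13.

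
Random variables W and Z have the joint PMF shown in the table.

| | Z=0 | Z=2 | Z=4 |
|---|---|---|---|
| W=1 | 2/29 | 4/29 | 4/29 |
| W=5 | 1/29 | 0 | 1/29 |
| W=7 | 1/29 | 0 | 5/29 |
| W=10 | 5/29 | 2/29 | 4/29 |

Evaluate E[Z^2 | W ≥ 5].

P(W ≥ 5) = 19/29.
Σ Z^2·P over the event = 0·(1/29) + 16·(1/29) + 0·(1/29) + 16·(5/29) + 0·(5/29) + 4·(2/29) + 16·(4/29) = 168/29.
E[Z^2 | W ≥ 5] = (168/29) / (19/29) = 168/19.

168/19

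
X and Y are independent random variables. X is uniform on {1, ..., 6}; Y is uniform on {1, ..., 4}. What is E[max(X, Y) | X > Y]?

P(X > Y) = 7/12.
Summing max(X,Y)·P(x,y) over outcomes with X > Y gives 8/3.
E[max(X, Y) | X > Y] = (8/3) / (7/12) = 32/7.

32/7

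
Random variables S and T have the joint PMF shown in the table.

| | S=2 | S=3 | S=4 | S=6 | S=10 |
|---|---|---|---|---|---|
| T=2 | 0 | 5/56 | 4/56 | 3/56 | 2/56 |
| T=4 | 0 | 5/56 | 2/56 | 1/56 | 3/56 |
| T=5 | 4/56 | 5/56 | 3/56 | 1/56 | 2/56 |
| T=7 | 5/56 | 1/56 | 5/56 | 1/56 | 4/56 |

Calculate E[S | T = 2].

P(T = 2) = 1/4.
Σ S·P over the event = 3·(5/56) + 4·(4/56) + 6·(3/56) + 10·(2/56) = 69/56.
E[S | T = 2] = (69/56) / (1/4) = 69/14.

69/14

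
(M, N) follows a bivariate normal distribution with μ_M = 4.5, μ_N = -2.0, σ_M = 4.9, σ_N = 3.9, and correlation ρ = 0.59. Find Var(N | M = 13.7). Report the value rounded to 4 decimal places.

The conditional variance in a bivariate normal is σ_N²(1 − ρ²), independent of x.
Var(N | M=13.7) = (3.9)²·(1 − (0.59)²) = 15.21·0.6519 = 9.9154.

9.9154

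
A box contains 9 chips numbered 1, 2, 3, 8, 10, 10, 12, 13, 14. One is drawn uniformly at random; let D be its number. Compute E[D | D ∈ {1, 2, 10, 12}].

7

P(D ∈ {1, 2, 10, 12}) = 5/9.
Σ over the event: 1·1/9 + 2·1/9 + 10·2/9 + 12·1/9 = 35/9.
E[D | D ∈ {1, 2, 10, 12}] = (35/9) / (5/9) = 7.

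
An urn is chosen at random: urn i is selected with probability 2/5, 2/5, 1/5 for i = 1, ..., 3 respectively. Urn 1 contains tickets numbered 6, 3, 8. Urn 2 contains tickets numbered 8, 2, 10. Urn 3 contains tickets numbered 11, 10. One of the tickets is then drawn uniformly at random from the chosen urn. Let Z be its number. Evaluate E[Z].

E[Z | urn 1] = (6+3+8)/3 = 17/3.
E[Z | urn 2] = (8+2+10)/3 = 20/3.
E[Z | urn 3] = (11+10)/2 = 21/2.
By the law of total expectation,
E[Z] = (2/5)·(17/3) + (2/5)·(20/3) + (1/5)·(21/2) = 211/30.

211/30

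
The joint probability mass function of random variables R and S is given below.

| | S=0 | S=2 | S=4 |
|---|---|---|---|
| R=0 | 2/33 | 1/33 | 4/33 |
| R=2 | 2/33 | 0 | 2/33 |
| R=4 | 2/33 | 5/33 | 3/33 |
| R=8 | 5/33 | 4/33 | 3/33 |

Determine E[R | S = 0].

P(S = 0) = 1/3.
Σ R·P over the event = 0·(2/33) + 2·(2/33) + 4·(2/33) + 8·(5/33) = 52/33.
E[R | S = 0] = (52/33) / (1/3) = 52/11.

52/11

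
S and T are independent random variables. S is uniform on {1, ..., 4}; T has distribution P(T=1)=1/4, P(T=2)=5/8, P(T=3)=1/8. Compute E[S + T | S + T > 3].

5

P(S + T > 3) = 23/32.
Summing (S+T)·P(x,y) over outcomes with S + T > 3 gives 115/32.
E[S + T | S + T > 3] = (115/32) / (23/32) = 5.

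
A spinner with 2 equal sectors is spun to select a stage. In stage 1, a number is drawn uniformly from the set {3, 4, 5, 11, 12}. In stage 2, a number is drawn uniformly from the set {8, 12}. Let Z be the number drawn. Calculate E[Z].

E[Z | stage 1] = (3+4+5+11+12)/5 = 7.
E[Z | stage 2] = (8+12)/2 = 10.
E[Z] = (1/2)·(7) + (1/2)·(10) = 17/2.

17/2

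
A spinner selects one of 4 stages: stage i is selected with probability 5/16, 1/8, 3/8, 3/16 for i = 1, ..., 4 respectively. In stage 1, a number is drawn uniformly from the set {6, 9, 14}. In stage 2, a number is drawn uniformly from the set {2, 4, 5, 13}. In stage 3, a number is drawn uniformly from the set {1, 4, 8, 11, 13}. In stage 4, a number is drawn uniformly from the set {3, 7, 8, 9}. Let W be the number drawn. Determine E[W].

E[W | stage 1] = (6+9+14)/3 = 29/3.
E[W | stage 2] = (2+4+5+13)/4 = 6.
E[W | stage 3] = (1+4+8+11+13)/5 = 37/5.
E[W | stage 4] = (3+7+8+9)/4 = 27/4.
By the law of total expectation,
E[W] = (5/16)·(29/3) + (1/8)·(6) + (3/8)·(37/5) + (3/16)·(27/4) = 7499/960.

7499/960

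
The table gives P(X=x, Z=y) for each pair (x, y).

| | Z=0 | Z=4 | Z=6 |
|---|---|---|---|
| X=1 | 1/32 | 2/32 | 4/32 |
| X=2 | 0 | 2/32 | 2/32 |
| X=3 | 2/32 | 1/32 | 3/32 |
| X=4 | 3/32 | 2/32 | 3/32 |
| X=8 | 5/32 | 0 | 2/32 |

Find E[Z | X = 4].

P(X = 4) = 1/4.
Σ Z·P over the event = 0·(3/32) + 4·(2/32) + 6·(3/32) = 13/16.
E[Z | X = 4] = (13/16) / (1/4) = 13/4.

13/4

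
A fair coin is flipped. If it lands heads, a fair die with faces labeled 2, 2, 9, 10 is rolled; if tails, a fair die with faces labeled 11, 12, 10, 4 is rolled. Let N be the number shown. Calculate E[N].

E[N | heads] = (2+2+9+10)/4 = 23/4.
E[N | tails] = (11+12+10+4)/4 = 37/4.
By the law of total expectation,
E[N] = (1/2)·(23/4) + (1/2)·(37/4) = 15/2.

15/2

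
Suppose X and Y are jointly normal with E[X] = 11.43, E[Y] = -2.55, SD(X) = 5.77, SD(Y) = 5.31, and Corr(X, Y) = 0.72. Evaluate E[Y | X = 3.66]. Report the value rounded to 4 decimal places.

E[Y | X=x] = μ_Y + ρ(σ_Y/σ_X)(x − μ_X) for jointly normal variables.
E[Y | X=3.66] = -2.55 + (0.72)·(5.31/5.77)·(3.66 − (11.43)) = -2.55 + (0.6626)·(-7.77) = -7.6984.

-7.6984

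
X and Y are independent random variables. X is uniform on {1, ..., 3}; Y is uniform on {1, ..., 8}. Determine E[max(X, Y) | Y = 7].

7

Outcomes with Y = 7: (1,7), (2,7), (3,7), each with probability 1/24.
E[max(X, Y) | Y = 7] = (7 + 7 + 7) / 3 = 7.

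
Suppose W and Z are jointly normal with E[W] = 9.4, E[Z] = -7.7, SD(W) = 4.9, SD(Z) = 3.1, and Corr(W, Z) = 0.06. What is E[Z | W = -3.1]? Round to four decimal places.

The regression of Z on W has slope ρ·σ_Z/σ_W and passes through (μ_W, μ_Z).
E[Z | W=-3.1] = -7.7 + (0.06)·(3.1/4.9)·(-3.1 − (9.4)) = -7.7 + (0.037959)·(-12.5) = -8.1745.

-8.1745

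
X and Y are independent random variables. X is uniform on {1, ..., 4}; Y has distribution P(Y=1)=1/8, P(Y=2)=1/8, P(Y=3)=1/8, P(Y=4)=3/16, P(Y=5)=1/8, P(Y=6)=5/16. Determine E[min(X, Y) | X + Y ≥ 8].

P(X + Y ≥ 8) = 11/32.
Summing min(X,Y)·P(x,y) over outcomes with X + Y ≥ 8 gives 71/64.
E[min(X, Y) | X + Y ≥ 8] = (71/64) / (11/32) = 71/22.

71/22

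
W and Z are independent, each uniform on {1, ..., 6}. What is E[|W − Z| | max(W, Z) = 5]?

20/9

Outcomes with max(W, Z) = 5: (1,5), (2,5), (3,5), (4,5), (5,1), (5,2), (5,3), (5,4), (5,5), each with probability 1/36.
E[|W − Z| | max(W, Z) = 5] = (4 + 3 + 2 + 1 + 4 + 3 + 2 + 1 + 0) / 9 = 20/9.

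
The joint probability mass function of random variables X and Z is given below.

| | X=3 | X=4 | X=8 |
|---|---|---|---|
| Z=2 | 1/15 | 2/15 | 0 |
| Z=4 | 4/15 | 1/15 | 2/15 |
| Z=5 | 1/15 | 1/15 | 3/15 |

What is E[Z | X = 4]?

13/4

P(X = 4) = 4/15.
Summing Z·P(X=x,Z=y) over the conditioning event gives 13/15.
E[Z | X = 4] = (13/15) / (4/15) = 13/4.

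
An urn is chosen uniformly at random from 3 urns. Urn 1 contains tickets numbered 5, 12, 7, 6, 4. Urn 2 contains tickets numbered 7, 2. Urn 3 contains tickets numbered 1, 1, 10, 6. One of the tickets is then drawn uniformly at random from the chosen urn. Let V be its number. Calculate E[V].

E[V | urn 1] = (5+12+7+6+4)/5 = 34/5.
E[V | urn 2] = (7+2)/2 = 9/2.
E[V | urn 3] = (1+1+10+6)/4 = 9/2.
E[V] = (1/3)·(34/5) + (1/3)·(9/2) + (1/3)·(9/2) = 79/15.

79/15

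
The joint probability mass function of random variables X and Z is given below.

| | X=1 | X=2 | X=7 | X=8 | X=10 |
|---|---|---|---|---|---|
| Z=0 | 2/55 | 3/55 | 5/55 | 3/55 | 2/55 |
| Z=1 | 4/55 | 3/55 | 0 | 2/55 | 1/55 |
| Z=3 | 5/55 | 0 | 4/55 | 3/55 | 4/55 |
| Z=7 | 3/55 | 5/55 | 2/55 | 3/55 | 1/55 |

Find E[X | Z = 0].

P(Z = 0) = 3/11.
Σ X·P over the event = 1·(2/55) + 2·(3/55) + 7·(5/55) + 8·(3/55) + 10·(2/55) = 87/55.
E[X | Z = 0] = (87/55) / (3/11) = 29/5.

29/5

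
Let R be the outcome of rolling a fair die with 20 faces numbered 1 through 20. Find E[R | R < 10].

Given R < 10, R is equally likely to be any of {1, 2, 3, 4, 5, 6, 7, 8, 9}.
E[R | R < 10] = (1 + 2 + 3 + 4 + 5 + 6 + 7 + 8 + 9) / 9 = 5.

5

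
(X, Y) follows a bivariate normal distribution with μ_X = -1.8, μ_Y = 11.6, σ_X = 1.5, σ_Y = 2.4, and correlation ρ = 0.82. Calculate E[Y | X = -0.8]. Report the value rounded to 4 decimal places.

12.9120

E[Y | X=x] = μ_Y + ρ(σ_Y/σ_X)(x − μ_X) for jointly normal variables.
E[Y | X=-0.8] = 11.6 + (0.82)·(2.4/1.5)·(-0.8 − (-1.8)) = 11.6 + (1.312)·(1) = 12.9120.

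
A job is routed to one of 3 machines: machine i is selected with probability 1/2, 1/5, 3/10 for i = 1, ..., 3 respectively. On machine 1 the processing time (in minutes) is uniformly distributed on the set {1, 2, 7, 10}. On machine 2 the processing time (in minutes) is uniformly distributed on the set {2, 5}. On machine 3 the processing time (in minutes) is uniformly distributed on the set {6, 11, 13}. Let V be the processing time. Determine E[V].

31/5

E[V | machine 1] = (1+2+7+10)/4 = 5.
E[V | machine 2] = (2+5)/2 = 7/2.
E[V | machine 3] = (6+11+13)/3 = 10.
E[V] = (1/2)·(5) + (1/5)·(7/2) + (3/10)·(10) = 31/5.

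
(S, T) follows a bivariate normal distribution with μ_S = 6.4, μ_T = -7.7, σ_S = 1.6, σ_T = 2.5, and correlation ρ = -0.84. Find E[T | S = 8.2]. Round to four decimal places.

-10.0625

The regression of T on S has slope ρ·σ_T/σ_S and passes through (μ_S, μ_T).
E[T | S=8.2] = -7.7 + (-0.84)·(2.5/1.6)·(8.2 − (6.4)) = -7.7 + (-1.3125)·(1.8) = -10.0625.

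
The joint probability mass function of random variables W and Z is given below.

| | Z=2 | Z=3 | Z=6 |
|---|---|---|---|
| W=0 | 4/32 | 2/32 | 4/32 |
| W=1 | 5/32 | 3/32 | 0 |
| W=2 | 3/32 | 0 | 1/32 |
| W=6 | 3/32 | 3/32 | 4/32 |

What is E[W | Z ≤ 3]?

P(Z ≤ 3) = 23/32.
Σ W·P over the event = 0·(4/32) + 0·(2/32) + 1·(5/32) + 1·(3/32) + 2·(3/32) + 6·(3/32) + 6·(3/32) = 25/16.
E[W | Z ≤ 3] = (25/16) / (23/32) = 50/23.

50/23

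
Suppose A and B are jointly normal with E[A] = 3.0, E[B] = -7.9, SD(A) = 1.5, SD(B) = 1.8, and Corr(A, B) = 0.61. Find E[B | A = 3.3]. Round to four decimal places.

-7.6804

E[B | A=x] = μ_B + ρ(σ_B/σ_A)(x − μ_A) for jointly normal variables.
E[B | A=3.3] = -7.9 + (0.61)·(1.8/1.5)·(3.3 − (3.0)) = -7.9 + (0.732)·(0.3) = -7.6804.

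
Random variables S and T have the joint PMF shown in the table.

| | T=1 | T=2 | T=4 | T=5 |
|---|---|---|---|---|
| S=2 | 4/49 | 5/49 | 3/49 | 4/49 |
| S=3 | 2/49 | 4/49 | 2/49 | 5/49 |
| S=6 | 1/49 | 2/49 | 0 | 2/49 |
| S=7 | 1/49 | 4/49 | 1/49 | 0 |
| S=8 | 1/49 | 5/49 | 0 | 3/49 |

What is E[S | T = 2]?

51/10

P(T = 2) = 20/49.
Σ S·P over the event = 2·(5/49) + 3·(4/49) + 6·(2/49) + 7·(4/49) + 8·(5/49) = 102/49.
E[S | T = 2] = (102/49) / (20/49) = 51/10.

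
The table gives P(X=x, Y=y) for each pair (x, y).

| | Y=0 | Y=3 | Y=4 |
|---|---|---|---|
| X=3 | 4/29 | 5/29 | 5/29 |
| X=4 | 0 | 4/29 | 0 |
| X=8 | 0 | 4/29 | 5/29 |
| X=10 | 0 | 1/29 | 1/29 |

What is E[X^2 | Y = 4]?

465/11

P(Y = 4) = 11/29.
Σ X^2·P over the event = 9·(5/29) + 64·(5/29) + 100·(1/29) = 465/29.
E[X^2 | Y = 4] = (465/29) / (11/29) = 465/11.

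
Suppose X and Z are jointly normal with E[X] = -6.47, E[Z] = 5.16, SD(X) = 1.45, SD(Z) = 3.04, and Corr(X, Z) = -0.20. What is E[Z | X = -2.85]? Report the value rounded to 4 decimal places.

E[Z | X=x] = μ_Z + ρ(σ_Z/σ_X)(x − μ_X) for jointly normal variables.
E[Z | X=-2.85] = 5.16 + (-0.20)·(3.04/1.45)·(-2.85 − (-6.47)) = 5.16 + (-0.41931)·(3.62) = 3.6421.

3.6421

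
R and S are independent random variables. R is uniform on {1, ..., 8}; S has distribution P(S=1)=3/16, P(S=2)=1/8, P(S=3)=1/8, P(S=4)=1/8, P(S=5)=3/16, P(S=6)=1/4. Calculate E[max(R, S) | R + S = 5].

P(R + S = 5) = 9/128.
Summing max(R,S)·P(x,y) over outcomes with R + S = 5 gives 1/4.
E[max(R, S) | R + S = 5] = (1/4) / (9/128) = 32/9.

32/9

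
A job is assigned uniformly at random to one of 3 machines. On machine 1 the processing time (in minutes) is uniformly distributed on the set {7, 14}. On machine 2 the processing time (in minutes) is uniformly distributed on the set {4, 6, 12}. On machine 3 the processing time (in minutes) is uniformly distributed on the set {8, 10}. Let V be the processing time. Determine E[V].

161/18

E[V | machine 1] = (7+14)/2 = 21/2.
E[V | machine 2] = (4+6+12)/3 = 22/3.
E[V | machine 3] = (8+10)/2 = 9.
E[V] = (1/3)·(21/2) + (1/3)·(22/3) + (1/3)·(9) = 161/18.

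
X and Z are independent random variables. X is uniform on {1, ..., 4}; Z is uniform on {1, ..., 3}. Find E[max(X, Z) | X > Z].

P(X > Z) = 1/2.
Summing max(X,Z)·P(x,y) over outcomes with X > Z gives 5/3.
E[max(X, Z) | X > Z] = (5/3) / (1/2) = 10/3.

10/3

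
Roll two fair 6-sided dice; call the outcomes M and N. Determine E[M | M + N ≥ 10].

Outcomes with M + N ≥ 10: (4,6), (5,5), (5,6), (6,4), (6,5), (6,6), each with probability 1/36.
E[M | M + N ≥ 10] = (4 + 5 + 5 + 6 + 6 + 6) / 6 = 16/3.

16/3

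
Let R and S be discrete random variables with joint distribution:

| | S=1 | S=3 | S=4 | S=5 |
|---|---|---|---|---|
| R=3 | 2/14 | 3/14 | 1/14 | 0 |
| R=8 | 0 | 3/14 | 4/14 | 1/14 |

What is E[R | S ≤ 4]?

P(S ≤ 4) = 13/14.
Σ R·P over the event = 3·(2/14) + 3·(3/14) + 3·(1/14) + 8·(3/14) + 8·(4/14) = 37/7.
E[R | S ≤ 4] = (37/7) / (13/14) = 74/13.

74/13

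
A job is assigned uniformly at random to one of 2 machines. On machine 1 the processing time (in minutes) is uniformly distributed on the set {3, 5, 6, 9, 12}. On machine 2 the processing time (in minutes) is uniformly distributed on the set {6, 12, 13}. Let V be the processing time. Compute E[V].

E[V | machine 1] = (3+5+6+9+12)/5 = 7.
E[V | machine 2] = (6+12+13)/3 = 31/3.
E[V] = (1/2)·(7) + (1/2)·(31/3) = 26/3.

26/3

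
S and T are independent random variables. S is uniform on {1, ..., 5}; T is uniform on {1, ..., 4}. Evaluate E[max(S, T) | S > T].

4

Outcomes with S > T: (2,1), (3,1), (3,2), (4,1), (4,2), (4,3), (5,1), (5,2), (5,3), (5,4), each with probability 1/20.
E[max(S, T) | S > T] = (2 + 3 + 3 + 4 + 4 + 4 + 5 + 5 + 5 + 5) / 10 = 4.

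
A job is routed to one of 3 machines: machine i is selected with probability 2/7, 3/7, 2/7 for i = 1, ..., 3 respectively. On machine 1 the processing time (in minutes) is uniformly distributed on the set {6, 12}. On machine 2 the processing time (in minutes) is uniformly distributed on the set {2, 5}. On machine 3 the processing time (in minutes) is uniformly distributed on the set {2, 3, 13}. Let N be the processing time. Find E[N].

81/14

E[N | machine 1] = (6+12)/2 = 9.
E[N | machine 2] = (2+5)/2 = 7/2.
E[N | machine 3] = (2+3+13)/3 = 6.
By the law of total expectation,
E[N] = (2/7)·(9) + (3/7)·(7/2) + (2/7)·(6) = 81/14.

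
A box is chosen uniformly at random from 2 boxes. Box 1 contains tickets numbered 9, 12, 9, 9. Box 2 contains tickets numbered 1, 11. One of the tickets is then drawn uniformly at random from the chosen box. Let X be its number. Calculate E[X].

E[X | box 1] = (9+12+9+9)/4 = 39/4.
E[X | box 2] = (1+11)/2 = 6.
E[X] = (1/2)·(39/4) + (1/2)·(6) = 63/8.

63/8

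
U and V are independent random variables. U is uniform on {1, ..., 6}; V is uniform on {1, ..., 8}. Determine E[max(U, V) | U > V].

14/3

P(U > V) = 5/16.
Summing max(U,V)·P(x,y) over outcomes with U > V gives 35/24.
E[max(U, V) | U > V] = (35/24) / (5/16) = 14/3.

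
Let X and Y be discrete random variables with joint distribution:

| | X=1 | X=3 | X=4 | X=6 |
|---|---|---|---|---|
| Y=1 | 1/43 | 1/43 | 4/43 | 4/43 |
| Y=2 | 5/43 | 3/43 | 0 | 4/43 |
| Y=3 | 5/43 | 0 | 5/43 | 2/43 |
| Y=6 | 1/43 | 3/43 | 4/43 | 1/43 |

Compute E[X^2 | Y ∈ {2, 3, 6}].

P(Y ∈ {2, 3, 6}) = 33/43.
Summing X^2·P(X=x,Y=y) over the conditioning event gives 461/43.
E[X^2 | Y ∈ {2, 3, 6}] = (461/43) / (33/43) = 461/33.

461/33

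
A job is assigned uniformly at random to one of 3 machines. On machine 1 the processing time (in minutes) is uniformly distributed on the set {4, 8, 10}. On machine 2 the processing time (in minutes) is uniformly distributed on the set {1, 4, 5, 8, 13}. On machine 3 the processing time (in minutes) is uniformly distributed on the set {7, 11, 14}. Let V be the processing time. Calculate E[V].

121/15

E[V | machine 1] = (4+8+10)/3 = 22/3.
E[V | machine 2] = (1+4+5+8+13)/5 = 31/5.
E[V | machine 3] = (7+11+14)/3 = 32/3.
E[V] = (1/3)·(22/3) + (1/3)·(31/5) + (1/3)·(32/3) = 121/15.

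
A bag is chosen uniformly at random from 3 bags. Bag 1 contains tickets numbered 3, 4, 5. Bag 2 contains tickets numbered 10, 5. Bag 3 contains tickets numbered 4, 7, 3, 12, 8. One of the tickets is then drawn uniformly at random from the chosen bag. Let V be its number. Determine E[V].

E[V | bag 1] = (3+4+5)/3 = 4.
E[V | bag 2] = (10+5)/2 = 15/2.
E[V | bag 3] = (4+7+3+12+8)/5 = 34/5.
By the law of total expectation,
E[V] = (1/3)·(4) + (1/3)·(15/2) + (1/3)·(34/5) = 61/10.

61/10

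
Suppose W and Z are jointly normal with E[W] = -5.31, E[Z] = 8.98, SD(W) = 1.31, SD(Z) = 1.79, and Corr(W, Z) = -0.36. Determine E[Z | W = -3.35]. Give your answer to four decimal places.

8.0159

E[Z | W=x] = μ_Z + ρ(σ_Z/σ_W)(x − μ_W) for jointly normal variables.
E[Z | W=-3.35] = 8.98 + (-0.36)·(1.79/1.31)·(-3.35 − (-5.31)) = 8.98 + (-0.49191)·(1.96) = 8.0159.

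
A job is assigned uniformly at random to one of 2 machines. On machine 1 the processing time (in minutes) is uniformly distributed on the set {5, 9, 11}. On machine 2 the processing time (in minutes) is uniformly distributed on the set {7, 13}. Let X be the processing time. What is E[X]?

55/6

E[X | machine 1] = (5+9+11)/3 = 25/3.
E[X | machine 2] = (7+13)/2 = 10.
By the law of total expectation,
E[X] = (1/2)·(25/3) + (1/2)·(10) = 55/6.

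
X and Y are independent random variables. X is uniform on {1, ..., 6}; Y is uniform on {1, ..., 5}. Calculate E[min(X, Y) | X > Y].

7/3

P(X > Y) = 1/2.
Summing min(X,Y)·P(x,y) over outcomes with X > Y gives 7/6.
E[min(X, Y) | X > Y] = (7/6) / (1/2) = 7/3.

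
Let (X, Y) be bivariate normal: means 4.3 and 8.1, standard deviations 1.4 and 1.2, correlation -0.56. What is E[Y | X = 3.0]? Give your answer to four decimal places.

8.7240

For a bivariate normal, E[Y | X=x] = μ_Y + ρ·(σ_Y/σ_X)·(x − μ_X).
E[Y | X=3.0] = 8.1 + (-0.56)·(1.2/1.4)·(3.0 − (4.3)) = 8.1 + (-0.48)·(-1.3) = 8.7240.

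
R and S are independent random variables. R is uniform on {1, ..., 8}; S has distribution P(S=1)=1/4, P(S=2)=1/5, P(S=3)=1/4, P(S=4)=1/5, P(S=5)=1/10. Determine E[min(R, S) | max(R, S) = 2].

P(max(R, S) = 2) = 13/160.
Summing min(R,S)·P(x,y) over outcomes with max(R, S) = 2 gives 17/160.
E[min(R, S) | max(R, S) = 2] = (17/160) / (13/160) = 17/13.

17/13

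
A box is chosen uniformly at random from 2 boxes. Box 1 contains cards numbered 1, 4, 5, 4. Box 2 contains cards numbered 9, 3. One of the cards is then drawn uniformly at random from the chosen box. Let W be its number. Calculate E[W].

19/4

E[W | box 1] = (1+4+5+4)/4 = 7/2.
E[W | box 2] = (9+3)/2 = 6.
By the law of total expectation,
E[W] = (1/2)·(7/2) + (1/2)·(6) = 19/4.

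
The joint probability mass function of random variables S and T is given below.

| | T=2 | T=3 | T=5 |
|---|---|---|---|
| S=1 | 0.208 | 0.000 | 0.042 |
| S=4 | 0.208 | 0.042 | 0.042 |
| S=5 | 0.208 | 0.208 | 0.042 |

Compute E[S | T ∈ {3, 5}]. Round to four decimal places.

P(T ∈ {3, 5}) = 0.376.
Σ S·P over the event = 1·(0.042) + 4·(0.042) + 4·(0.042) + 5·(0.208) + 5·(0.042) = 1.628.
E[S | T ∈ {3, 5}] = (1.628) / (0.376) = 4.3298.

4.3298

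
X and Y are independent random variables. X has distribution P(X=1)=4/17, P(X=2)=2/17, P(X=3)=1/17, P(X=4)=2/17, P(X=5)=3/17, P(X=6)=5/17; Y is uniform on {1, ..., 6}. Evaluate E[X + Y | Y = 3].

115/17

P(Y = 3) = 1/6.
Summing (X+Y)·P(x,y) over outcomes with Y = 3 gives 115/102.
E[X + Y | Y = 3] = (115/102) / (1/6) = 115/17.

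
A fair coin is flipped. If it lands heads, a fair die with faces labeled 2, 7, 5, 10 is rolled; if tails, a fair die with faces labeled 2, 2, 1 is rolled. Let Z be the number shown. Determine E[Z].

E[Z | heads] = (2+7+5+10)/4 = 6.
E[Z | tails] = (2+2+1)/3 = 5/3.
By the law of total expectation,
E[Z] = (1/2)·(6) + (1/2)·(5/3) = 23/6.

23/6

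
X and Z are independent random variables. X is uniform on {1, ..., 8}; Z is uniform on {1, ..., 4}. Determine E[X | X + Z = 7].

9/2

Outcomes with X + Z = 7: (3,4), (4,3), (5,2), (6,1), each with probability 1/32.
E[X | X + Z = 7] = (3 + 4 + 5 + 6) / 4 = 9/2.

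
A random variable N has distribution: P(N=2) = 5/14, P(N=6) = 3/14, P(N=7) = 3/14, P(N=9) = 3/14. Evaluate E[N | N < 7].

P(N < 7) = 4/7.
Σ over the event: 2·5/14 + 6·3/14 = 2.
E[N | N < 7] = (2) / (4/7) = 7/2.

7/2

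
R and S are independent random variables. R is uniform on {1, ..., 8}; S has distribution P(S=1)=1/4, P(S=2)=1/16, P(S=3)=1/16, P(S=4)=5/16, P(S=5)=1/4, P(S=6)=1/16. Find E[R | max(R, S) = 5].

115/31

P(max(R, S) = 5) = 31/128.
Summing R·P(x,y) over outcomes with max(R, S) = 5 gives 115/128.
E[R | max(R, S) = 5] = (115/128) / (31/128) = 115/31.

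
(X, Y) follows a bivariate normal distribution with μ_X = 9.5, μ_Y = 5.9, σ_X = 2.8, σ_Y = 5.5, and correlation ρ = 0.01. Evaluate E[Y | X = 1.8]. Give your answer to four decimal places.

5.7488

E[Y | X=x] = μ_Y + ρ(σ_Y/σ_X)(x − μ_X) for jointly normal variables.
E[Y | X=1.8] = 5.9 + (0.01)·(5.5/2.8)·(1.8 − (9.5)) = 5.9 + (0.019642857)·(-7.7) = 5.7488.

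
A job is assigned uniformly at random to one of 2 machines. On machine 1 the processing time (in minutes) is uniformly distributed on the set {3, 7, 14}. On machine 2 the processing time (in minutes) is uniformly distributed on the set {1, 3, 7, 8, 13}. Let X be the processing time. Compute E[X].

E[X | machine 1] = (3+7+14)/3 = 8.
E[X | machine 2] = (1+3+7+8+13)/5 = 32/5.
By the law of total expectation,
E[X] = (1/2)·(8) + (1/2)·(32/5) = 36/5.

36/5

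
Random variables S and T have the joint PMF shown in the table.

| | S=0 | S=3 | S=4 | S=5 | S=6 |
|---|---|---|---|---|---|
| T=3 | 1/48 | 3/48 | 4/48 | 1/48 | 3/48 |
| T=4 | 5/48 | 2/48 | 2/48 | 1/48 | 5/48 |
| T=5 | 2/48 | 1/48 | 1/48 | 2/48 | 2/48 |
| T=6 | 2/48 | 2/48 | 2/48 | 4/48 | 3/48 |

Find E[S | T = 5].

P(T = 5) = 1/6.
Σ S·P over the event = 0·(2/48) + 3·(1/48) + 4·(1/48) + 5·(2/48) + 6·(2/48) = 29/48.
E[S | T = 5] = (29/48) / (1/6) = 29/8.

29/8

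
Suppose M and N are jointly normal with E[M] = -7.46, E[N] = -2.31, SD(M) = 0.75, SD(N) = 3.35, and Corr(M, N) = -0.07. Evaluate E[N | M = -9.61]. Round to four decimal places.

-1.6378

E[N | M=x] = μ_N + ρ(σ_N/σ_M)(x − μ_M) for jointly normal variables.
E[N | M=-9.61] = -2.31 + (-0.07)·(3.35/0.75)·(-9.61 − (-7.46)) = -2.31 + (-0.31267)·(-2.15) = -1.6378.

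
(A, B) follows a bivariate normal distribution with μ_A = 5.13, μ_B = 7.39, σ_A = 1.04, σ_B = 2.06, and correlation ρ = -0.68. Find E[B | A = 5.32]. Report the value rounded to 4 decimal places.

7.1341

For a bivariate normal, E[B | A=x] = μ_B + ρ·(σ_B/σ_A)·(x − μ_A).
E[B | A=5.32] = 7.39 + (-0.68)·(2.06/1.04)·(5.32 − (5.13)) = 7.39 + (-1.3469)·(0.19) = 7.1341.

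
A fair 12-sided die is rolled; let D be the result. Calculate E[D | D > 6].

Given D > 6, D is equally likely to be any of {7, 8, 9, 10, 11, 12}.
E[D | D > 6] = (7 + 8 + 9 + 10 + 11 + 12) / 6 = 19/2.

19/2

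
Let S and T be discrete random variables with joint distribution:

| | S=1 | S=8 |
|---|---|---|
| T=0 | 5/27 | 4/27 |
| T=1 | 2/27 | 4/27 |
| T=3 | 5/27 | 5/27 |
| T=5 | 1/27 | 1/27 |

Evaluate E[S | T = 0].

P(T = 0) = 1/3.
Summing S·P(S=x,T=y) over the conditioning event gives 37/27.
E[S | T = 0] = (37/27) / (1/3) = 37/9.

37/9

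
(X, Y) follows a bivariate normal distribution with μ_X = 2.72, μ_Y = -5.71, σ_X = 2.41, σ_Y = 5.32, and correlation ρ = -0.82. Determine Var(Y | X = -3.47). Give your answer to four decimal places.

9.2719

The conditional variance in a bivariate normal is σ_Y²(1 − ρ²), independent of x.
Var(Y | X=-3.47) = (5.32)²·(1 − (-0.82)²) = 28.3024·0.3276 = 9.2719.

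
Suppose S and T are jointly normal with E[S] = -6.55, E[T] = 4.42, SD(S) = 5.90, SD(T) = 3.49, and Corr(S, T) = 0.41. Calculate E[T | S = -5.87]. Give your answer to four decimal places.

4.5849

The regression of T on S has slope ρ·σ_T/σ_S and passes through (μ_S, μ_T).
E[T | S=-5.87] = 4.42 + (0.41)·(3.49/5.90)·(-5.87 − (-6.55)) = 4.42 + (0.24253)·(0.68) = 4.5849.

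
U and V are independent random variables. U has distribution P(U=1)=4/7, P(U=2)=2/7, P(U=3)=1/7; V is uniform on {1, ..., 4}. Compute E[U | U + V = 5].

11/7

P(U + V = 5) = 1/4.
Summing U·P(x,y) over outcomes with U + V = 5 gives 11/28.
E[U | U + V = 5] = (11/28) / (1/4) = 11/7.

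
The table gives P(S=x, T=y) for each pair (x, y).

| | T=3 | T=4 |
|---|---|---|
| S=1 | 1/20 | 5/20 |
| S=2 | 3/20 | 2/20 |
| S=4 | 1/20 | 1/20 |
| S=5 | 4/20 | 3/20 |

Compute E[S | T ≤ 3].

31/9

P(T ≤ 3) = 9/20.
Σ S·P over the event = 1·(1/20) + 2·(3/20) + 4·(1/20) + 5·(4/20) = 31/20.
E[S | T ≤ 3] = (31/20) / (9/20) = 31/9.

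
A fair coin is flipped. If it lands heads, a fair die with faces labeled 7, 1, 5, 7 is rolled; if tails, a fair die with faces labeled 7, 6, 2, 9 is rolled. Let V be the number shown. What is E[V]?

11/2

E[V | heads] = (7+1+5+7)/4 = 5.
E[V | tails] = (7+6+2+9)/4 = 6.
E[V] = (1/2)·(5) + (1/2)·(6) = 11/2.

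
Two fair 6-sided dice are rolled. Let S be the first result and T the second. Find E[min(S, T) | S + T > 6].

23/7

P(S + T > 6) = 7/12.
Summing min(S,T)·P(x,y) over outcomes with S + T > 6 gives 23/12.
E[min(S, T) | S + T > 6] = (23/12) / (7/12) = 23/7.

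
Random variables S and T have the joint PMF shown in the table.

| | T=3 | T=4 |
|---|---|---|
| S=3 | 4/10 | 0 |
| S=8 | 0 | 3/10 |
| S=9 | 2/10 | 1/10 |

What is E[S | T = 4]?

33/4

P(T = 4) = 2/5.
Σ S·P over the event = 8·(3/10) + 9·(1/10) = 33/10.
E[S | T = 4] = (33/10) / (2/5) = 33/4.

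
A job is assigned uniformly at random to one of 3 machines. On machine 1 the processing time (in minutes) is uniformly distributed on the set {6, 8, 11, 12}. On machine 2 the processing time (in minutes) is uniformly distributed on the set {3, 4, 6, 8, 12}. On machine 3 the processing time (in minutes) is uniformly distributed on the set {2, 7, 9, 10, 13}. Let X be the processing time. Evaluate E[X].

E[X | machine 1] = (6+8+11+12)/4 = 37/4.
E[X | machine 2] = (3+4+6+8+12)/5 = 33/5.
E[X | machine 3] = (2+7+9+10+13)/5 = 41/5.
E[X] = (1/3)·(37/4) + (1/3)·(33/5) + (1/3)·(41/5) = 481/60.

481/60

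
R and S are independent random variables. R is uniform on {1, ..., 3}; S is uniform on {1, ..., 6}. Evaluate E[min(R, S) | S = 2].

Outcomes with S = 2: (1,2), (2,2), (3,2), each with probability 1/18.
E[min(R, S) | S = 2] = (1 + 2 + 2) / 3 = 5/3.

5/3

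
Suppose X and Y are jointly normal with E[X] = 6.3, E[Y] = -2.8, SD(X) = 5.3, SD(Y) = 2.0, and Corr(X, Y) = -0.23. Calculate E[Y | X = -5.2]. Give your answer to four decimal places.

For a bivariate normal, E[Y | X=x] = μ_Y + ρ·(σ_Y/σ_X)·(x − μ_X).
E[Y | X=-5.2] = -2.8 + (-0.23)·(2.0/5.3)·(-5.2 − (6.3)) = -2.8 + (-0.086792)·(-11.5) = -1.8019.

-1.8019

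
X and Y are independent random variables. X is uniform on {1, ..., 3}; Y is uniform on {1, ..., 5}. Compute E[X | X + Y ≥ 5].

Outcomes with X + Y ≥ 5: (1,4), (1,5), (2,3), (2,4), (2,5), (3,2), (3,3), (3,4), (3,5), each with probability 1/15.
E[X | X + Y ≥ 5] = (1 + 1 + 2 + 2 + 2 + 3 + 3 + 3 + 3) / 9 = 20/9.

20/9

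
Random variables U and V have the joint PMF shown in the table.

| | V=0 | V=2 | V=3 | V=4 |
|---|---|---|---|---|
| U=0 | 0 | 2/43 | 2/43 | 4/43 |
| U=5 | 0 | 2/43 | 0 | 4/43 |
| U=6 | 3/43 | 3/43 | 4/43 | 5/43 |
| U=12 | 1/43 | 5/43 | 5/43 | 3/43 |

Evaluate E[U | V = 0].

P(V = 0) = 4/43.
Σ U·P over the event = 6·(3/43) + 12·(1/43) = 30/43.
E[U | V = 0] = (30/43) / (4/43) = 15/2.

15/2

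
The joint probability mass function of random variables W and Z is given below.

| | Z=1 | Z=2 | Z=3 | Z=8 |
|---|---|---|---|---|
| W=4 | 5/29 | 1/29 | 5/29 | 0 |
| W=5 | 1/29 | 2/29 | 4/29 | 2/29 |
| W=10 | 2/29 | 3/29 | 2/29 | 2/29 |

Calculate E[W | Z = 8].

P(Z = 8) = 4/29.
Σ W·P over the event = 5·(2/29) + 10·(2/29) = 30/29.
E[W | Z = 8] = (30/29) / (4/29) = 15/2.

15/2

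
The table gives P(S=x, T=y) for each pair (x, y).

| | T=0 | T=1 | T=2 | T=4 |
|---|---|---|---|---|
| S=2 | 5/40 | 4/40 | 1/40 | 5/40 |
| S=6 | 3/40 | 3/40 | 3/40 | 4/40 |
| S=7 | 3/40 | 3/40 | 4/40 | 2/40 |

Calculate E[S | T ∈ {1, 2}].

95/18

P(T ∈ {1, 2}) = 9/20.
Σ S·P over the event = 2·(4/40) + 2·(1/40) + 6·(3/40) + 6·(3/40) + 7·(3/40) + 7·(4/40) = 19/8.
E[S | T ∈ {1, 2}] = (19/8) / (9/20) = 95/18.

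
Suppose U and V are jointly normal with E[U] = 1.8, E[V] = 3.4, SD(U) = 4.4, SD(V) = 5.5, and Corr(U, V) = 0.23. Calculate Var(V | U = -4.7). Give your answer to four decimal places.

28.6498

Var(V | U=x) = (1 − ρ²)·σ_V².
Var(V | U=-4.7) = (5.5)²·(1 − (0.23)²) = 30.25·0.9471 = 28.6498.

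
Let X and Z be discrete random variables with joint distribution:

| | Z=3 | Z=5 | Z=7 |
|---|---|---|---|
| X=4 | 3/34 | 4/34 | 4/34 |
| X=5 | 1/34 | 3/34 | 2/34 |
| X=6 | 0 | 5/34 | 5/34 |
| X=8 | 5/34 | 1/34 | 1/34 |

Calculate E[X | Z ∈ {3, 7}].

P(Z ∈ {3, 7}) = 21/34.
Summing X·P(X=x,Z=y) over the conditioning event gives 121/34.
E[X | Z ∈ {3, 7}] = (121/34) / (21/34) = 121/21.

121/21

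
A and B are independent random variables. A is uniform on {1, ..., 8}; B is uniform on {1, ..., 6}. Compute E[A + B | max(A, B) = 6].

P(max(A, B) = 6) = 11/48.
Summing (A+B)·P(x,y) over outcomes with max(A, B) = 6 gives 17/8.
E[A + B | max(A, B) = 6] = (17/8) / (11/48) = 102/11.

102/11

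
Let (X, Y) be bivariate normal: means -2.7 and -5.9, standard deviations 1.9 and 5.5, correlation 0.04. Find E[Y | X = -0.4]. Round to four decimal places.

-5.6337

E[Y | X=x] = μ_Y + ρ(σ_Y/σ_X)(x − μ_X) for jointly normal variables.
E[Y | X=-0.4] = -5.9 + (0.04)·(5.5/1.9)·(-0.4 − (-2.7)) = -5.9 + (0.11579)·(2.3) = -5.6337.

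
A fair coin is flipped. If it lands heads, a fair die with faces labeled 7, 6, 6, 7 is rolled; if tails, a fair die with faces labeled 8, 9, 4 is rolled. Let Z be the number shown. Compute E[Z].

E[Z | heads] = (7+6+6+7)/4 = 13/2.
E[Z | tails] = (8+9+4)/3 = 7.
By the law of total expectation,
E[Z] = (1/2)·(13/2) + (1/2)·(7) = 27/4.

27/4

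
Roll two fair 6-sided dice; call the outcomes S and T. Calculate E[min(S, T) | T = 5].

Outcomes with T = 5: (1,5), (2,5), (3,5), (4,5), (5,5), (6,5), each with probability 1/36.
E[min(S, T) | T = 5] = (1 + 2 + 3 + 4 + 5 + 5) / 6 = 10/3.

10/3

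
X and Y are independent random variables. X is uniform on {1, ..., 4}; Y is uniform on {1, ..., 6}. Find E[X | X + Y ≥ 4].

8/3

P(X + Y ≥ 4) = 7/8.
Summing X·P(x,y) over outcomes with X + Y ≥ 4 gives 7/3.
E[X | X + Y ≥ 4] = (7/3) / (7/8) = 8/3.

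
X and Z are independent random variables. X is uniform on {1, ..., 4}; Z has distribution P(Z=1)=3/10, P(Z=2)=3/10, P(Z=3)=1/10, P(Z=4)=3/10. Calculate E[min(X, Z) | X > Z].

P(X > Z) = 2/5.
Summing min(X,Z)·P(x,y) over outcomes with X > Z gives 3/5.
E[min(X, Z) | X > Z] = (3/5) / (2/5) = 3/2.

3/2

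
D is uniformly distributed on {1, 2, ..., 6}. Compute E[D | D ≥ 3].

9/2

Given D ≥ 3, D is equally likely to be any of {3, 4, 5, 6}.
E[D | D ≥ 3] = (3 + 4 + 5 + 6) / 4 = 9/2.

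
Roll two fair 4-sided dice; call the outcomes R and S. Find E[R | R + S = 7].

Outcomes with R + S = 7: (3,4), (4,3), each with probability 1/16.
E[R | R + S = 7] = (3 + 4) / 2 = 7/2.

7/2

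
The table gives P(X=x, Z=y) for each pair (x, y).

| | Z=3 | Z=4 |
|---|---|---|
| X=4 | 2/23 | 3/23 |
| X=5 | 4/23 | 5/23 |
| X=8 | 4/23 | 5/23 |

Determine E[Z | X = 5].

32/9

P(X = 5) = 9/23.
Summing Z·P(X=x,Z=y) over the conditioning event gives 32/23.
E[Z | X = 5] = (32/23) / (9/23) = 32/9.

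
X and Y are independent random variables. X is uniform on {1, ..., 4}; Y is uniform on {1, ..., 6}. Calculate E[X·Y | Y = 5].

Outcomes with Y = 5: (1,5), (2,5), (3,5), (4,5), each with probability 1/24.
E[X·Y | Y = 5] = (5 + 10 + 15 + 20) / 4 = 25/2.

25/2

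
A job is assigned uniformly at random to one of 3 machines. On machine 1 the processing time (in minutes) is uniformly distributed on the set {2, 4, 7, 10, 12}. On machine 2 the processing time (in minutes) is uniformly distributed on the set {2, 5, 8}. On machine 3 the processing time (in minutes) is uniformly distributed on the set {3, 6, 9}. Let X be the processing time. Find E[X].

6

E[X | machine 1] = (2+4+7+10+12)/5 = 7.
E[X | machine 2] = (2+5+8)/3 = 5.
E[X | machine 3] = (3+6+9)/3 = 6.
By the law of total expectation,
E[X] = (1/3)·(7) + (1/3)·(5) + (1/3)·(6) = 6.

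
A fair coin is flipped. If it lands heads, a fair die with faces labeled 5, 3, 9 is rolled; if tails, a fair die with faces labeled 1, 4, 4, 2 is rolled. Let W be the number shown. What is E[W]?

E[W | heads] = (5+3+9)/3 = 17/3.
E[W | tails] = (1+4+4+2)/4 = 11/4.
E[W] = (1/2)·(17/3) + (1/2)·(11/4) = 101/24.

101/24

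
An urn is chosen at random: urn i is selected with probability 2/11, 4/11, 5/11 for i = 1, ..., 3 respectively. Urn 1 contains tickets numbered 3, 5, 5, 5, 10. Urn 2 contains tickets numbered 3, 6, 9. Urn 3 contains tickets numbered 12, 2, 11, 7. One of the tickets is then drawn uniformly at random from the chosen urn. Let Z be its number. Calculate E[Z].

E[Z | urn 1] = (3+5+5+5+10)/5 = 28/5.
E[Z | urn 2] = (3+6+9)/3 = 6.
E[Z | urn 3] = (12+2+11+7)/4 = 8.
By the law of total expectation,
E[Z] = (2/11)·(28/5) + (4/11)·(6) + (5/11)·(8) = 376/55.

376/55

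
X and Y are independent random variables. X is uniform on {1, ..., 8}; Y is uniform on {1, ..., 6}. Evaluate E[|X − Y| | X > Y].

P(X > Y) = 9/16.
Summing |X−Y|·P(x,y) over outcomes with X > Y gives 83/48.
E[|X − Y| | X > Y] = (83/48) / (9/16) = 83/27.

83/27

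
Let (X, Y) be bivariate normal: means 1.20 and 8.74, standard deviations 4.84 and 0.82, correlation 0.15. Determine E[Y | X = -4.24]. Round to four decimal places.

8.6018

For a bivariate normal, E[Y | X=x] = μ_Y + ρ·(σ_Y/σ_X)·(x − μ_X).
E[Y | X=-4.24] = 8.74 + (0.15)·(0.82/4.84)·(-4.24 − (1.20)) = 8.74 + (0.025413)·(-5.44) = 8.6018.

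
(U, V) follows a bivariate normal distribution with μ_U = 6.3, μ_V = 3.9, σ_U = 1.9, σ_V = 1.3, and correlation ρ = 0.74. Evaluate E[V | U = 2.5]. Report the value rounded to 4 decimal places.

E[V | U=x] = μ_V + ρ(σ_V/σ_U)(x − μ_U) for jointly normal variables.
E[V | U=2.5] = 3.9 + (0.74)·(1.3/1.9)·(2.5 − (6.3)) = 3.9 + (0.50632)·(-3.8) = 1.9760.

1.9760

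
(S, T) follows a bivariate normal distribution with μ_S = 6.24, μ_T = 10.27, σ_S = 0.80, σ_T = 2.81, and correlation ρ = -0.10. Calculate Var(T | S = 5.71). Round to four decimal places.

Var(T | S=x) = (1 − ρ²)·σ_T².
Var(T | S=5.71) = (2.81)²·(1 − (-0.10)²) = 7.8961·0.99 = 7.8171.

7.8171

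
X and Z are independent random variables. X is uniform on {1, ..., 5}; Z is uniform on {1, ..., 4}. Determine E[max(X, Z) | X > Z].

4

P(X > Z) = 1/2.
Summing max(X,Z)·P(x,y) over outcomes with X > Z gives 2.
E[max(X, Z) | X > Z] = (2) / (1/2) = 4.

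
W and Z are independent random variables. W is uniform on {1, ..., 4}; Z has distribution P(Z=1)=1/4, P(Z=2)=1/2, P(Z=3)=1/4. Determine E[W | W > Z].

P(W > Z) = 1/2.
Summing W·P(x,y) over outcomes with W > Z gives 27/16.
E[W | W > Z] = (27/16) / (1/2) = 27/8.

27/8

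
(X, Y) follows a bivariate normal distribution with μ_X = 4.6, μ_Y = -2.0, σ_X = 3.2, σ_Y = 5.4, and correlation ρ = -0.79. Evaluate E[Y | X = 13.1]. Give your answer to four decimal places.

-13.3316

E[Y | X=x] = μ_Y + ρ(σ_Y/σ_X)(x − μ_X) for jointly normal variables.
E[Y | X=13.1] = -2.0 + (-0.79)·(5.4/3.2)·(13.1 − (4.6)) = -2.0 + (-1.333125)·(8.5) = -13.3316.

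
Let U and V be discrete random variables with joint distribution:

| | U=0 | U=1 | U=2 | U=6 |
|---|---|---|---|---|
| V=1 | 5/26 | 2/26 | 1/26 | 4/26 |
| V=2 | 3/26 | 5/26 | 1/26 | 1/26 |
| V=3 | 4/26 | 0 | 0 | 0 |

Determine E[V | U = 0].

23/12

P(U = 0) = 6/13.
Σ V·P over the event = 1·(5/26) + 2·(3/26) + 3·(4/26) = 23/26.
E[V | U = 0] = (23/26) / (6/13) = 23/12.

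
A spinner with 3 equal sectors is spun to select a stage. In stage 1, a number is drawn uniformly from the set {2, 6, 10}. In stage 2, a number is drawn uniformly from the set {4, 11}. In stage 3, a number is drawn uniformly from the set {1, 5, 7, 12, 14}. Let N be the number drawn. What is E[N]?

E[N | stage 1] = (2+6+10)/3 = 6.
E[N | stage 2] = (4+11)/2 = 15/2.
E[N | stage 3] = (1+5+7+12+14)/5 = 39/5.
By the law of total expectation,
E[N] = (1/3)·(6) + (1/3)·(15/2) + (1/3)·(39/5) = 71/10.

71/10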